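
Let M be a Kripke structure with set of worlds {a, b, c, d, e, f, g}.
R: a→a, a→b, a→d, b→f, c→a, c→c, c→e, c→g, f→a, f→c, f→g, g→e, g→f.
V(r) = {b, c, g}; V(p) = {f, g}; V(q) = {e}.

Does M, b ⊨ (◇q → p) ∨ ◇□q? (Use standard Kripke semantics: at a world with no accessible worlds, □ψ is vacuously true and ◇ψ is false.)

At b: ◇q → p is true, ◇□q is false, so (◇q → p) ∨ ◇□q is true.
  At b: ◇q is false, p is false, so ◇q → p is true.
    At b: ◇q requires q at some successor in {f}.
      At f: q is false.
    So ◇q is false at b.
  At b: ◇□q requires □q at some successor in {f}.
    At f: □q is false.
  So ◇□q is false at b.

Yes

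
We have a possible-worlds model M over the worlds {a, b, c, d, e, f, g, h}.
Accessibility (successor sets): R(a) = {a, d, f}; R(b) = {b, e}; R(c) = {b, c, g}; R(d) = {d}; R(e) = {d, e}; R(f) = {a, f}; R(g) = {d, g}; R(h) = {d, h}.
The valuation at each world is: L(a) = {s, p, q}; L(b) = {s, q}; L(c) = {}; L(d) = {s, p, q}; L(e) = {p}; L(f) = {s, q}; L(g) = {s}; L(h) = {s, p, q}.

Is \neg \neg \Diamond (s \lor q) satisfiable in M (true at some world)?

Yes

Recall that \Diamond ψ holds at a world iff ψ holds at some accessible world.
Let φ = \neg \neg \Diamond (s \lor q). Evaluate φ at each world:
  a (successors {a, d, f}): φ is true.
  b (successors {b, e}): φ is true.
  c (successors {b, c, g}): φ is true.
  d (successors {d}): φ is true.
  e (successors {d, e}): φ is true.
  f (successors {a, f}): φ is true.
  g (successors {d, g}): φ is true.
  h (successors {d, h}): φ is true.
Detail at a (witness):
  At a: \neg \Diamond (s \lor q) is false, so \neg \neg \Diamond (s \lor q) is true.
    At a: \Diamond (s \lor q) is true, so \neg \Diamond (s \lor q) is false.
      At a: \Diamond (s \lor q) requires s \lor q at some successor in {a, d, f}.
        s \lor q holds at a, so \Diamond (s \lor q) is true at a.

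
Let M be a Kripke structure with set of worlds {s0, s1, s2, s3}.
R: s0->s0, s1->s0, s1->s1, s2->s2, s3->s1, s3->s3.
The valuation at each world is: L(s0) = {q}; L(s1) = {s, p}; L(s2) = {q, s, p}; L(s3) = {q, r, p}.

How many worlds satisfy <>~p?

2

Let φ = <>~p. Evaluate φ at each world:
  s0 (successors {s0}): φ is true.
  s1 (successors {s0, s1}): φ is true.
  s2 (successors {s2}): φ is false.
  s3 (successors {s1, s3}): φ is false.
For instance, at s2:
  At s2: <>~p requires ~p at some successor in {s2}.
    At s2: ~p is false.
  So <>~p is false at s2.
Satisfying worlds: {s0, s1}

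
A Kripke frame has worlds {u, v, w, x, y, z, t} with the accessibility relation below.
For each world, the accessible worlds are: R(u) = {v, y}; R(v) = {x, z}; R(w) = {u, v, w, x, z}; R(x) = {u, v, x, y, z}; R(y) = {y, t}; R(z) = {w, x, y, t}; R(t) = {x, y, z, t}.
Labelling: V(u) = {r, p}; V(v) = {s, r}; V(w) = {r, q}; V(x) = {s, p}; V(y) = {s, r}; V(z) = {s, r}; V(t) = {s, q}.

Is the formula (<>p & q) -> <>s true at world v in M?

At v: <>p & q is false, <>s is true, so (<>p & q) -> <>s is true.
  At v: <>p is true, q is false, so <>p & q is false.
    At v: <>p requires p at some successor in {x, z}.
      p holds at x, so <>p is true at v.
  At v: <>s requires s at some successor in {x, z}.
    s holds at x, so <>s is true at v.

Yes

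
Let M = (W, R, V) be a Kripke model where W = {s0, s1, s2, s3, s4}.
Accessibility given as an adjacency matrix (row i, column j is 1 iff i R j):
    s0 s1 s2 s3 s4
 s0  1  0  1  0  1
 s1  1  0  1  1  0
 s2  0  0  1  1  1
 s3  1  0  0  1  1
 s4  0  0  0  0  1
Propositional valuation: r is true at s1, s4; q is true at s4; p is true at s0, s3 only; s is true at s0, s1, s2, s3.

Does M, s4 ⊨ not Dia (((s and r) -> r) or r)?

At s4: Dia (((s and r) -> r) or r) is true, so not Dia (((s and r) -> r) or r) is false.
  At s4: Dia (((s and r) -> r) or r) requires ((s and r) -> r) or r at some successor in {s4}.
    ((s and r) -> r) or r holds at s4, so Dia (((s and r) -> r) or r) is true at s4.

No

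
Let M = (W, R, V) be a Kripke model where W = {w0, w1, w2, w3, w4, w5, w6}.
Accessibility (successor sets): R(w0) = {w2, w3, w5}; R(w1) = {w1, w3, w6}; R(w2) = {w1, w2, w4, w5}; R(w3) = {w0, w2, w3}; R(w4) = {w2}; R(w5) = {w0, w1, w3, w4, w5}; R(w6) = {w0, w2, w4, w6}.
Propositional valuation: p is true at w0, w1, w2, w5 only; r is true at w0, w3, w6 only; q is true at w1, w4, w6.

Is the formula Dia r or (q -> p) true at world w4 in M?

At w4: Dia r is false, q -> p is false, so Dia r or (q -> p) is false.
  At w4: Dia r requires r at some successor in {w2}.
    At w2: r is false.
  So Dia r is false at w4.

No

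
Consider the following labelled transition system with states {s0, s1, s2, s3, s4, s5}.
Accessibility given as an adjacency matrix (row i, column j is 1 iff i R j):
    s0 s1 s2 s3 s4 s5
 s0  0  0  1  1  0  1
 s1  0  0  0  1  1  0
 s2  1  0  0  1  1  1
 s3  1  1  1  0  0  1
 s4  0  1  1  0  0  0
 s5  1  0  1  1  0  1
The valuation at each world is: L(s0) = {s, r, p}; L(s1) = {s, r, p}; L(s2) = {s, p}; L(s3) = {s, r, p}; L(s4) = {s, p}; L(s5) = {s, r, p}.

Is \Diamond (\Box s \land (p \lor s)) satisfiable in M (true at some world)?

Yes

Let φ = \Diamond (\Box s \land (p \lor s)). Evaluate φ at each world:
  s0 (successors {s2, s3, s5}): φ is true.
  s1 (successors {s3, s4}): φ is true.
  s2 (successors {s0, s3, s4, s5}): φ is true.
  s3 (successors {s0, s1, s2, s5}): φ is true.
  s4 (successors {s1, s2}): φ is true.
  s5 (successors {s0, s2, s3, s5}): φ is true.
Detail at s0 (witness):
  At s0: \Diamond (\Box s \land (p \lor s)) requires \Box s \land (p \lor s) at some successor in {s2, s3, s5}.
    \Box s \land (p \lor s) holds at s2, so \Diamond (\Box s \land (p \lor s)) is true at s0.
      At s2: \Box s is true, p \lor s is true, so \Box s \land (p \lor s) is true.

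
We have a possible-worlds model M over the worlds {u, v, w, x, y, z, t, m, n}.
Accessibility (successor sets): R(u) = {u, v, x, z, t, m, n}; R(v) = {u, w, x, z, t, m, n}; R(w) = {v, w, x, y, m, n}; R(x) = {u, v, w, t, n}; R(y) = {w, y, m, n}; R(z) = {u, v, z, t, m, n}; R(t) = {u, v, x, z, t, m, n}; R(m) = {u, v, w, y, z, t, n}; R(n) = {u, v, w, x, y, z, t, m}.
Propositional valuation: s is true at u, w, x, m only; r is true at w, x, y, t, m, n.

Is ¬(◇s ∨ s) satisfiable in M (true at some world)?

No

Recall that ◇ψ holds at a world iff ψ holds at some accessible world.
Let φ = ¬(◇s ∨ s). Evaluate φ at each world:
  u (successors {u, v, x, z, t, m, n}): φ is false.
  v (successors {u, w, x, z, t, m, n}): φ is false.
  w (successors {v, w, x, y, m, n}): φ is false.
  x (successors {u, v, w, t, n}): φ is false.
  y (successors {w, y, m, n}): φ is false.
  z (successors {u, v, z, t, m, n}): φ is false.
  t (successors {u, v, x, z, t, m, n}): φ is false.
  m (successors {u, v, w, y, z, t, n}): φ is false.
  n (successors {u, v, w, x, y, z, t, m}): φ is false.
For instance, at m:
  At m: ◇s ∨ s is true, so ¬(◇s ∨ s) is false.
    At m: ◇s is true, s is true, so ◇s ∨ s is true.
      At m: ◇s requires s at some successor in {u, v, w, y, z, t, n}.
        s holds at u, so ◇s is true at m.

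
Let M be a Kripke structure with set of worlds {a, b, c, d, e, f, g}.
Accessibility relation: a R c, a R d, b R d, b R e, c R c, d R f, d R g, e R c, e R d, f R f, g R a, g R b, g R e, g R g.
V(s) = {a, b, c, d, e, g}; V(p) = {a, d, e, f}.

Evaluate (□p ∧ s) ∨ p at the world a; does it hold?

Yes

At a: □p ∧ s is false, p is true, so (□p ∧ s) ∨ p is true.
  At a: □p is false, s is true, so □p ∧ s is false.
    At a: □p requires p at every successor {c, d}.
      p fails at c, so □p is false at a.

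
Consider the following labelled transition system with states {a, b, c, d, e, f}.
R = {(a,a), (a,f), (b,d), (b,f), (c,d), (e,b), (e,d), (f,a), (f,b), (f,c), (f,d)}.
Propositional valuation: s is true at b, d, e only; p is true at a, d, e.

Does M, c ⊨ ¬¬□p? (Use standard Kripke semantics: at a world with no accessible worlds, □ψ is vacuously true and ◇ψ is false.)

At c: ¬□p is false, so ¬¬□p is true.
  At c: □p is true, so ¬□p is false.
    At c: □p requires p at every successor {d}.
      At d: p is true.
    So □p is true at c.

Yes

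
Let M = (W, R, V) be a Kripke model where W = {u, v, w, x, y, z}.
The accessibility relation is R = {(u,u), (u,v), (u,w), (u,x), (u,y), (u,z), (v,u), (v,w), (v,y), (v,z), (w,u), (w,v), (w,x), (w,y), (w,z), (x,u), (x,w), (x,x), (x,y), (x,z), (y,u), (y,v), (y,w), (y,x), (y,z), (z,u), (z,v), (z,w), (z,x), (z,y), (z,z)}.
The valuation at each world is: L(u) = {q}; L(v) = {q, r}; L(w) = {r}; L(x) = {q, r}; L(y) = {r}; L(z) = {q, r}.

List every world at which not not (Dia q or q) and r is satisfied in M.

v, w, x, y, z

Let φ = not not (Dia q or q) and r. Evaluate φ at each world:
  u (successors {u, v, w, x, y, z}): φ is false.
  v (successors {u, w, y, z}): φ is true.
  w (successors {u, v, x, y, z}): φ is true.
  x (successors {u, w, x, y, z}): φ is true.
  y (successors {u, v, w, x, z}): φ is true.
  z (successors {u, v, w, x, y, z}): φ is true.
For instance, at y:
  At y: not not (Dia q or q) is true, r is true, so not not (Dia q or q) and r is true.
    At y: not (Dia q or q) is false, so not not (Dia q or q) is true.
      At y: Dia q or q is true, so not (Dia q or q) is false.
Satisfying worlds: {v, w, x, y, z}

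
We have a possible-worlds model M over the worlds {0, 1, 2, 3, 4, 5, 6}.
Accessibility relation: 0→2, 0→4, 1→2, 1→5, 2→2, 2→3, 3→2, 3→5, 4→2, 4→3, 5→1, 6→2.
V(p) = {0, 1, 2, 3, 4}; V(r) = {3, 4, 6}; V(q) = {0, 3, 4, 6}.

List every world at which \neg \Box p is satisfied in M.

1, 3

Let φ = \neg \Box p. Evaluate φ at each world:
  0 (successors {2, 4}): φ is false.
  1 (successors {2, 5}): φ is true.
  2 (successors {2, 3}): φ is false.
  3 (successors {2, 5}): φ is true.
  4 (successors {2, 3}): φ is false.
  5 (successors {1}): φ is false.
  6 (successors {2}): φ is false.
For instance, at 2:
  At 2: \Box p is true, so \neg \Box p is false.
    At 2: \Box p requires p at every successor {2, 3}.
      At 2: p is true.
      At 3: p is true.
    So \Box p is true at 2.
Satisfying worlds: {1, 3}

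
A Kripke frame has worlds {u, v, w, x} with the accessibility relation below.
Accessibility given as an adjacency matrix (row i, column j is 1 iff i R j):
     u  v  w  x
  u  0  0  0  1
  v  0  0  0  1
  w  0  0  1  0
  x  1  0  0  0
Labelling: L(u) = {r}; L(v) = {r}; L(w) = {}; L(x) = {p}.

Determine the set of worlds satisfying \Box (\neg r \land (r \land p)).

Recall that \Box ψ holds at a world iff ψ holds at every accessible world, and \Diamond ψ holds iff ψ holds at some accessible world.
Let φ = \Box (\neg r \land (r \land p)). Evaluate φ at each world:
  u (successors {x}): φ is false.
  v (successors {x}): φ is false.
  w (successors {w}): φ is false.
  x (successors {u}): φ is false.
For instance, at v:
  At v: \Box (\neg r \land (r \land p)) requires \neg r \land (r \land p) at every successor {x}.
    \neg r \land (r \land p) fails at x, so \Box (\neg r \land (r \land p)) is false at v.
Satisfying worlds: none.

none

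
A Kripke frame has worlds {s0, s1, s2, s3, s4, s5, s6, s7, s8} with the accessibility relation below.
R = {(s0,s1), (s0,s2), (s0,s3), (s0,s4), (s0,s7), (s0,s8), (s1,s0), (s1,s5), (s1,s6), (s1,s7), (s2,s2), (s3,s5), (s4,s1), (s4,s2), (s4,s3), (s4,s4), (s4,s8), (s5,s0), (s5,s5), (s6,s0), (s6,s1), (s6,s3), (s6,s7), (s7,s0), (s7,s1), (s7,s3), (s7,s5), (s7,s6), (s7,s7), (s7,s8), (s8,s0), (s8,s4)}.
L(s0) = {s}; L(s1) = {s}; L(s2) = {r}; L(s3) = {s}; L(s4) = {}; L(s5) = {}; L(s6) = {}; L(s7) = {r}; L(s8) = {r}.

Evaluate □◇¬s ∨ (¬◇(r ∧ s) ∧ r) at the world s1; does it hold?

Yes

At s1: □◇¬s is true, ¬◇(r ∧ s) ∧ r is false, so □◇¬s ∨ (¬◇(r ∧ s) ∧ r) is true.
  At s1: □◇¬s requires ◇¬s at every successor {s0, s5, s6, s7}.
    At s0: ◇¬s is true.
    At s5: ◇¬s is true.
    At s6: ◇¬s is true.
    At s7: ◇¬s is true.
  So □◇¬s is true at s1.
  At s1: ¬◇(r ∧ s) is true, r is false, so ¬◇(r ∧ s) ∧ r is false.
    At s1: ◇(r ∧ s) is false, so ¬◇(r ∧ s) is true.
      At s1: ◇(r ∧ s) requires r ∧ s at some successor in {s0, s5, s6, s7}.
        At s0: r ∧ s is false.
        At s5: r ∧ s is false.
        At s6: r ∧ s is false.
        At s7: r ∧ s is false.
      So ◇(r ∧ s) is false at s1.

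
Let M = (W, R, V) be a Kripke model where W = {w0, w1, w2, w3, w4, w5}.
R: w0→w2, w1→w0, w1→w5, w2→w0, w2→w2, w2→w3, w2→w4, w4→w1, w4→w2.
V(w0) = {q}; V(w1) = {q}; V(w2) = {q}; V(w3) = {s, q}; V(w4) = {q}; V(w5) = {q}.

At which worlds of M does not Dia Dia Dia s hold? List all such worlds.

Let φ = not Dia Dia Dia s. Evaluate φ at each world:
  w0 (successors {w2}): φ is false.
  w1 (successors {w0, w5}): φ is false.
  w2 (successors {w0, w2, w3, w4}): φ is false.
  w3 (successors ∅): φ is true.
  w4 (successors {w1, w2}): φ is false.
  w5 (successors ∅): φ is true.
For instance, at w1:
  At w1: Dia Dia Dia s is true, so not Dia Dia Dia s is false.
    At w1: Dia Dia Dia s requires Dia Dia s at some successor in {w0, w5}.
      Dia Dia s holds at w0, so Dia Dia Dia s is true at w1.
Satisfying worlds: {w3, w5}

w3, w5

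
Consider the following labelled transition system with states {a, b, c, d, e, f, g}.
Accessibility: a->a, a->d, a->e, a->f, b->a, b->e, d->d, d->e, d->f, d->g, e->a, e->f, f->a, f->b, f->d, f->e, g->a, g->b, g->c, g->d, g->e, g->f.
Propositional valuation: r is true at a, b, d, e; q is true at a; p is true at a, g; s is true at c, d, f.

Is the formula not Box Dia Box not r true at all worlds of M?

No

Let φ = not Box Dia Box not r. Evaluate φ at each world:
  a (successors {a, d, e, f}): φ is true.
  b (successors {a, e}): φ is true.
  c (successors ∅): φ is false.
  d (successors {d, e, f, g}): φ is true.
  e (successors {a, f}): φ is true.
  f (successors {a, b, d, e}): φ is true.
  g (successors {a, b, c, d, e, f}): φ is true.
Detail at c (counterexample):
  At c: Box Dia Box not r is true, so not Box Dia Box not r is false.
    At c: no accessible worlds, so Box Dia Box not r holds vacuously.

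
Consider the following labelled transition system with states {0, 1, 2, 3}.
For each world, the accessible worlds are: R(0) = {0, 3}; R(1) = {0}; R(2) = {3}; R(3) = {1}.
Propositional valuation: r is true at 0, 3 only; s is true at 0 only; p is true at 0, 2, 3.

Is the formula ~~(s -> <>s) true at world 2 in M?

At 2: ~(s -> <>s) is false, so ~~(s -> <>s) is true.
  At 2: s -> <>s is true, so ~(s -> <>s) is false.
    At 2: s is false, <>s is false, so s -> <>s is true.
      At 2: <>s requires s at some successor in {3}.
        At 3: s is false.
      So <>s is false at 2.

Yes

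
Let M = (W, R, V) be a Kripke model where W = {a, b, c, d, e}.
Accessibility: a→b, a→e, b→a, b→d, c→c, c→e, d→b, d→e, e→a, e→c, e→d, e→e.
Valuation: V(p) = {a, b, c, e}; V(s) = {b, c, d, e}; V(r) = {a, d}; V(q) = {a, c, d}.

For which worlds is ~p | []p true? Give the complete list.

Let φ = ~p | []p. Evaluate φ at each world:
  a (successors {b, e}): φ is true.
  b (successors {a, d}): φ is false.
  c (successors {c, e}): φ is true.
  d (successors {b, e}): φ is true.
  e (successors {a, c, d, e}): φ is false.
For instance, at b:
  At b: ~p is false, []p is false, so ~p | []p is false.
    At b: []p requires p at every successor {a, d}.
      p fails at d, so []p is false at b.
Satisfying worlds: {a, c, d}

a, c, d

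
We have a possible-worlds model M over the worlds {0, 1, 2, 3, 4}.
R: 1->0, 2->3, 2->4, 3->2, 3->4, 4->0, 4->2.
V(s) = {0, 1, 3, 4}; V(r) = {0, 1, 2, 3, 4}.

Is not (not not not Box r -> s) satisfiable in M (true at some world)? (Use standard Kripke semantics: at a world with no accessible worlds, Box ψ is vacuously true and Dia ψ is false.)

No

Let φ = not (not not not Box r -> s). Evaluate φ at each world:
  0 (successors ∅): φ is false.
  1 (successors {0}): φ is false.
  2 (successors {3, 4}): φ is false.
  3 (successors {2, 4}): φ is false.
  4 (successors {0, 2}): φ is false.
For instance, at 4:
  At 4: not not not Box r -> s is true, so not (not not not Box r -> s) is false.
    At 4: not not not Box r is false, s is true, so not not not Box r -> s is true.
      At 4: not not Box r is true, so not not not Box r is false.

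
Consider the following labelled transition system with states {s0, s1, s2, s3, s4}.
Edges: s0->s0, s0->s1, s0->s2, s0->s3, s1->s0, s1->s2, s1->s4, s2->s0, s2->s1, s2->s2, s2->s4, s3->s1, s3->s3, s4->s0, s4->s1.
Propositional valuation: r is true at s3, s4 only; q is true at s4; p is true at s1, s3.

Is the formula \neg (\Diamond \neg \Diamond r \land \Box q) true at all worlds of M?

Yes

Let φ = \neg (\Diamond \neg \Diamond r \land \Box q). Evaluate φ at each world:
  s0 (successors {s0, s1, s2, s3}): φ is true.
  s1 (successors {s0, s2, s4}): φ is true.
  s2 (successors {s0, s1, s2, s4}): φ is true.
  s3 (successors {s1, s3}): φ is true.
  s4 (successors {s0, s1}): φ is true.
For instance, at s1:
  At s1: \Diamond \neg \Diamond r \land \Box q is false, so \neg (\Diamond \neg \Diamond r \land \Box q) is true.
    At s1: \Diamond \neg \Diamond r is true, \Box q is false, so \Diamond \neg \Diamond r \land \Box q is false.
      At s1: \Diamond \neg \Diamond r requires \neg \Diamond r at some successor in {s0, s2, s4}.
        \neg \Diamond r holds at s4, so \Diamond \neg \Diamond r is true at s1.
      At s1: \Box q requires q at every successor {s0, s2, s4}.
        q fails at s0, so \Box q is false at s1.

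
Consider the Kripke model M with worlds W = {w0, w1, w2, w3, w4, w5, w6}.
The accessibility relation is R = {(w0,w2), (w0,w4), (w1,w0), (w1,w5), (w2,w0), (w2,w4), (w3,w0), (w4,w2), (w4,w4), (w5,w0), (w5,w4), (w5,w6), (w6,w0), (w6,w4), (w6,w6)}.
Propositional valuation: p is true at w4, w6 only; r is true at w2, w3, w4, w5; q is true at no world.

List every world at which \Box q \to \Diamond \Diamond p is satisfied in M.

Let φ = \Box q \to \Diamond \Diamond p. Evaluate φ at each world:
  w0 (successors {w2, w4}): φ is true.
  w1 (successors {w0, w5}): φ is true.
  w2 (successors {w0, w4}): φ is true.
  w3 (successors {w0}): φ is true.
  w4 (successors {w2, w4}): φ is true.
  w5 (successors {w0, w4, w6}): φ is true.
  w6 (successors {w0, w4, w6}): φ is true.
For instance, at w4:
  At w4: \Box q is false, \Diamond \Diamond p is true, so \Box q \to \Diamond \Diamond p is true.
    At w4: \Box q requires q at every successor {w2, w4}.
      q fails at w2, so \Box q is false at w4.
    At w4: \Diamond \Diamond p requires \Diamond p at some successor in {w2, w4}.
      \Diamond p holds at w2, so \Diamond \Diamond p is true at w4.
Satisfying worlds: {w0, w1, w2, w3, w4, w5, w6}

w0, w1, w2, w3, w4, w5, w6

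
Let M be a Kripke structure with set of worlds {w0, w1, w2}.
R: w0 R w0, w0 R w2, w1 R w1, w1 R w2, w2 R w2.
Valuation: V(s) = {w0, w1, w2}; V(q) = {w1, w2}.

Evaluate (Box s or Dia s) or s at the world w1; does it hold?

Yes

At w1: Box s or Dia s is true, s is true, so (Box s or Dia s) or s is true.
  At w1: Box s is true, Dia s is true, so Box s or Dia s is true.
    At w1: Box s requires s at every successor {w1, w2}.
      At w1: s is true.
      At w2: s is true.
    So Box s is true at w1.
    At w1: Dia s requires s at some successor in {w1, w2}.
      s holds at w1, so Dia s is true at w1.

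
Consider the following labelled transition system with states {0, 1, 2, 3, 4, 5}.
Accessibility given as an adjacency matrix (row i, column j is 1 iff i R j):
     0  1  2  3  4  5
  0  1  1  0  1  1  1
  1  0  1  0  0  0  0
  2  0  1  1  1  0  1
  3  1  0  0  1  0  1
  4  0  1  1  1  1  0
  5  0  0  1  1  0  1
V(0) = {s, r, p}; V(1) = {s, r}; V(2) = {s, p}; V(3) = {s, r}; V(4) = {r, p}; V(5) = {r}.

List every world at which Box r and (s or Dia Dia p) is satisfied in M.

Let φ = Box r and (s or Dia Dia p). Evaluate φ at each world:
  0 (successors {0, 1, 3, 4, 5}): φ is true.
  1 (successors {1}): φ is true.
  2 (successors {1, 2, 3, 5}): φ is false.
  3 (successors {0, 3, 5}): φ is true.
  4 (successors {1, 2, 3, 4}): φ is false.
  5 (successors {2, 3, 5}): φ is false.
For instance, at 2:
  At 2: Box r is false, s or Dia Dia p is true, so Box r and (s or Dia Dia p) is false.
    At 2: Box r requires r at every successor {1, 2, 3, 5}.
      r fails at 2, so Box r is false at 2.
    At 2: s is true, Dia Dia p is true, so s or Dia Dia p is true.
      At 2: Dia Dia p requires Dia p at some successor in {1, 2, 3, 5}.
        Dia p holds at 2, so Dia Dia p is true at 2.
Satisfying worlds: {0, 1, 3}

0, 1, 3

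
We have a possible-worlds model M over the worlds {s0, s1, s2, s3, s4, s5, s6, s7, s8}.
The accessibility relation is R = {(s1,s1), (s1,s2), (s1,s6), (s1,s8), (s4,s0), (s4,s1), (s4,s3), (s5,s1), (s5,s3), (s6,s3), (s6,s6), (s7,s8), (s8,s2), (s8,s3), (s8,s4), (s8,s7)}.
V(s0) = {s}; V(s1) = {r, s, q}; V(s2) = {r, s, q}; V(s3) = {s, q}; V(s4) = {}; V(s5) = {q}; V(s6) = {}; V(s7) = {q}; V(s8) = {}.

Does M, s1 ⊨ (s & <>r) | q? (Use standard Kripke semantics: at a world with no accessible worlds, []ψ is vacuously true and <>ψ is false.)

At s1: s & <>r is true, q is true, so (s & <>r) | q is true.
  At s1: s is true, <>r is true, so s & <>r is true.
    At s1: <>r requires r at some successor in {s1, s2, s6, s8}.
      r holds at s1, so <>r is true at s1.

Yes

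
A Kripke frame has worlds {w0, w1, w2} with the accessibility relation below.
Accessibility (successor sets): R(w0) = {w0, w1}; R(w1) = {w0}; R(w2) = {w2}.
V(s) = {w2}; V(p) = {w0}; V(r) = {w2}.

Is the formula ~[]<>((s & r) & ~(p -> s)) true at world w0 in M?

Yes

At w0: []<>((s & r) & ~(p -> s)) is false, so ~[]<>((s & r) & ~(p -> s)) is true.
  At w0: []<>((s & r) & ~(p -> s)) requires <>((s & r) & ~(p -> s)) at every successor {w0, w1}.
    <>((s & r) & ~(p -> s)) fails at w0, so []<>((s & r) & ~(p -> s)) is false at w0.
      At w0: <>((s & r) & ~(p -> s)) requires (s & r) & ~(p -> s) at some successor in {w0, w1}.
        At w0: (s & r) & ~(p -> s) is false.
        At w1: (s & r) & ~(p -> s) is false.
      So <>((s & r) & ~(p -> s)) is false at w0.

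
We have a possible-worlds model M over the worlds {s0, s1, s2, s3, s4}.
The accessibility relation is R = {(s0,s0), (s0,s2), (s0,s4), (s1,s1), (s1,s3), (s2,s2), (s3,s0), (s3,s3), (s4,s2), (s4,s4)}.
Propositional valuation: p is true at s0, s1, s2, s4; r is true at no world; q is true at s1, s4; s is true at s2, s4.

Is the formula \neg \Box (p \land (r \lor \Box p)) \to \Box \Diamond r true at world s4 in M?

At s4: \neg \Box (p \land (r \lor \Box p)) is false, \Box \Diamond r is false, so \neg \Box (p \land (r \lor \Box p)) \to \Box \Diamond r is true.
  At s4: \Box (p \land (r \lor \Box p)) is true, so \neg \Box (p \land (r \lor \Box p)) is false.
    At s4: \Box (p \land (r \lor \Box p)) requires p \land (r \lor \Box p) at every successor {s2, s4}.
      At s2: p \land (r \lor \Box p) is true.
      At s4: p \land (r \lor \Box p) is true.
    So \Box (p \land (r \lor \Box p)) is true at s4.
  At s4: \Box \Diamond r requires \Diamond r at every successor {s2, s4}.
    \Diamond r fails at s2, so \Box \Diamond r is false at s4.
      At s2: \Diamond r requires r at some successor in {s2}.
        At s2: r is false.
      So \Diamond r is false at s2.

Yes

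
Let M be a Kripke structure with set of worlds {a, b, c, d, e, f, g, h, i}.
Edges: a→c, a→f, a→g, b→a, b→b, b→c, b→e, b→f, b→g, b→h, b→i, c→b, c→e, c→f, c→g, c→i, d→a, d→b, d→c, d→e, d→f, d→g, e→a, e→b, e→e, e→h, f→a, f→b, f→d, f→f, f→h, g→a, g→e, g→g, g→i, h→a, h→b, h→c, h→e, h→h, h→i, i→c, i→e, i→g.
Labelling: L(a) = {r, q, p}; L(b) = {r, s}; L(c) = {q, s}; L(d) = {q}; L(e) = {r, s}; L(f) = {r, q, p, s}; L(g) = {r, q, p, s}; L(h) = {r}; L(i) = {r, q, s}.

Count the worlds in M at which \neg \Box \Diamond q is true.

0

Let φ = \neg \Box \Diamond q. Evaluate φ at each world:
  a (successors {c, f, g}): φ is false.
  b (successors {a, b, c, e, f, g, h, i}): φ is false.
  c (successors {b, e, f, g, i}): φ is false.
  d (successors {a, b, c, e, f, g}): φ is false.
  e (successors {a, b, e, h}): φ is false.
  f (successors {a, b, d, f, h}): φ is false.
  g (successors {a, e, g, i}): φ is false.
  h (successors {a, b, c, e, h, i}): φ is false.
  i (successors {c, e, g}): φ is false.
For instance, at f:
  At f: \Box \Diamond q is true, so \neg \Box \Diamond q is false.
    At f: \Box \Diamond q requires \Diamond q at every successor {a, b, d, f, h}.
      At a: \Diamond q is true.
      At b: \Diamond q is true.
      At d: \Diamond q is true.
      At f: \Diamond q is true.
      At h: \Diamond q is true.
    So \Box \Diamond q is true at f.
Satisfying worlds: none.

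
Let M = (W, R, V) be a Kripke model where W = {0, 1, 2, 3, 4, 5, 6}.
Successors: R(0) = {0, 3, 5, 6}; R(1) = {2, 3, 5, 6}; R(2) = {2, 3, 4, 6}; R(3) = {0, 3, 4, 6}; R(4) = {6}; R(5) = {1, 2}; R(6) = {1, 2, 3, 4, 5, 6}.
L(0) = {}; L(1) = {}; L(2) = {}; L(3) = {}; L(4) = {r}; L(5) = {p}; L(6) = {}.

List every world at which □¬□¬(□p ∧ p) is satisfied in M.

none

Let φ = □¬□¬(□p ∧ p). Evaluate φ at each world:
  0 (successors {0, 3, 5, 6}): φ is false.
  1 (successors {2, 3, 5, 6}): φ is false.
  2 (successors {2, 3, 4, 6}): φ is false.
  3 (successors {0, 3, 4, 6}): φ is false.
  4 (successors {6}): φ is false.
  5 (successors {1, 2}): φ is false.
  6 (successors {1, 2, 3, 4, 5, 6}): φ is false.
For instance, at 1:
  At 1: □¬□¬(□p ∧ p) requires ¬□¬(□p ∧ p) at every successor {2, 3, 5, 6}.
    ¬□¬(□p ∧ p) fails at 2, so □¬□¬(□p ∧ p) is false at 1.
      At 2: □¬(□p ∧ p) is true, so ¬□¬(□p ∧ p) is false.
Satisfying worlds: none.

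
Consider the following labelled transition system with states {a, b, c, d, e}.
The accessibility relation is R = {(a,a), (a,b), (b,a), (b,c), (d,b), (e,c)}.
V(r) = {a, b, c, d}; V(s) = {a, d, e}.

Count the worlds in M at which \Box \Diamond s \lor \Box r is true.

Let φ = \Box \Diamond s \lor \Box r. Evaluate φ at each world:
  a (successors {a, b}): φ is true.
  b (successors {a, c}): φ is true.
  c (successors ∅): φ is true.
  d (successors {b}): φ is true.
  e (successors {c}): φ is true.
For instance, at d:
  At d: \Box \Diamond s is true, \Box r is true, so \Box \Diamond s \lor \Box r is true.
    At d: \Box \Diamond s requires \Diamond s at every successor {b}.
      At b: \Diamond s is true.
    So \Box \Diamond s is true at d.
    At d: \Box r requires r at every successor {b}.
      At b: r is true.
    So \Box r is true at d.
Satisfying worlds: {a, b, c, d, e}

5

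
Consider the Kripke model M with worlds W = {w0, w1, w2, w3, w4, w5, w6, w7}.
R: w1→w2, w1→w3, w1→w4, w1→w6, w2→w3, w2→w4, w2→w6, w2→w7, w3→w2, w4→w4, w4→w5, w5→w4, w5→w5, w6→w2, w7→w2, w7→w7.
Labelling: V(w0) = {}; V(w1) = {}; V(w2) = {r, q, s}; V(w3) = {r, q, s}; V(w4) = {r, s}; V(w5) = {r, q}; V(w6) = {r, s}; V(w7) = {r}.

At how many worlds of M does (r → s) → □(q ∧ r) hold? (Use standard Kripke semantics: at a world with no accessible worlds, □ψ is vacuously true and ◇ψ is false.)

5

Recall that □ψ holds at a world iff ψ holds at every accessible world, and ◇ψ holds iff ψ holds at some accessible world.
Let φ = (r → s) → □(q ∧ r). Evaluate φ at each world:
  w0 (successors ∅): φ is true.
  w1 (successors {w2, w3, w4, w6}): φ is false.
  w2 (successors {w3, w4, w6, w7}): φ is false.
  w3 (successors {w2}): φ is true.
  w4 (successors {w4, w5}): φ is false.
  w5 (successors {w4, w5}): φ is true.
  w6 (successors {w2}): φ is true.
  w7 (successors {w2, w7}): φ is true.
For instance, at w2:
  At w2: r → s is true, □(q ∧ r) is false, so (r → s) → □(q ∧ r) is false.
    At w2: □(q ∧ r) requires q ∧ r at every successor {w3, w4, w6, w7}.
      q ∧ r fails at w4, so □(q ∧ r) is false at w2.
Satisfying worlds: {w0, w3, w5, w6, w7}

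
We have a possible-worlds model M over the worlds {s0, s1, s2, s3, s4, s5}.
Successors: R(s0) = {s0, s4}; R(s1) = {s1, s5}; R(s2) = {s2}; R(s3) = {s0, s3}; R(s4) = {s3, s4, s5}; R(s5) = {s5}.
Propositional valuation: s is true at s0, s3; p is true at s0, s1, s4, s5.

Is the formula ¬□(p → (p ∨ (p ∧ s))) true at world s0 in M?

No

At s0: □(p → (p ∨ (p ∧ s))) is true, so ¬□(p → (p ∨ (p ∧ s))) is false.
  At s0: □(p → (p ∨ (p ∧ s))) requires p → (p ∨ (p ∧ s)) at every successor {s0, s4}.
    At s0: p → (p ∨ (p ∧ s)) is true.
    At s4: p → (p ∨ (p ∧ s)) is true.
  So □(p → (p ∨ (p ∧ s))) is true at s0.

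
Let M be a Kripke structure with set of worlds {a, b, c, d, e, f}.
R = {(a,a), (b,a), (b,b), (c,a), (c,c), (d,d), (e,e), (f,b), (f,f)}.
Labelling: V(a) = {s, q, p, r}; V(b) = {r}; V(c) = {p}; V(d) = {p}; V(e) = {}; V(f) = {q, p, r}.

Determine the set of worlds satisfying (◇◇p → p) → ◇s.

a, b, c

Let φ = (◇◇p → p) → ◇s. Evaluate φ at each world:
  a (successors {a}): φ is true.
  b (successors {a, b}): φ is true.
  c (successors {a, c}): φ is true.
  d (successors {d}): φ is false.
  e (successors {e}): φ is false.
  f (successors {b, f}): φ is false.
For instance, at d:
  At d: ◇◇p → p is true, ◇s is false, so (◇◇p → p) → ◇s is false.
    At d: ◇◇p is true, p is true, so ◇◇p → p is true.
      At d: ◇◇p requires ◇p at some successor in {d}.
        ◇p holds at d, so ◇◇p is true at d.
    At d: ◇s requires s at some successor in {d}.
      At d: s is false.
    So ◇s is false at d.
Satisfying worlds: {a, b, c}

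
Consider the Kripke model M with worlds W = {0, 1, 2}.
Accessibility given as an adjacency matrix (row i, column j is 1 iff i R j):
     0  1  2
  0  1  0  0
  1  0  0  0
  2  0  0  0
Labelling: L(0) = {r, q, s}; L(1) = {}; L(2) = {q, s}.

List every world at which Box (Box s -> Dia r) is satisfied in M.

Recall that Box ψ holds at a world iff ψ holds at every accessible world, and Dia ψ holds iff ψ holds at some accessible world.
Let φ = Box (Box s -> Dia r). Evaluate φ at each world:
  0 (successors {0}): φ is true.
  1 (successors ∅): φ is true.
  2 (successors ∅): φ is true.
For instance, at 0:
  At 0: Box (Box s -> Dia r) requires Box s -> Dia r at every successor {0}.
      At 0: Box s is true, Dia r is true, so Box s -> Dia r is true.
  So Box (Box s -> Dia r) is true at 0.
Satisfying worlds: {0, 1, 2}

0, 1, 2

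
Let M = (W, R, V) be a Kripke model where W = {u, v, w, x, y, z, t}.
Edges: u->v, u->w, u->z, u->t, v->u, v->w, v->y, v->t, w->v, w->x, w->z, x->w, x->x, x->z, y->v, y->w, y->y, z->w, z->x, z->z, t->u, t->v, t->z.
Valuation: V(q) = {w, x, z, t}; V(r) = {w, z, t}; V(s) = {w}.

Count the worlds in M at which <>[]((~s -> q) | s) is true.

5

Let φ = <>[]((~s -> q) | s). Evaluate φ at each world:
  u (successors {v, w, z, t}): φ is true.
  v (successors {u, w, y, t}): φ is false.
  w (successors {v, x, z}): φ is true.
  x (successors {w, x, z}): φ is true.
  y (successors {v, w, y}): φ is false.
  z (successors {w, x, z}): φ is true.
  t (successors {u, v, z}): φ is true.
For instance, at z:
  At z: <>[]((~s -> q) | s) requires []((~s -> q) | s) at some successor in {w, x, z}.
    []((~s -> q) | s) holds at x, so <>[]((~s -> q) | s) is true at z.
      At x: []((~s -> q) | s) requires (~s -> q) | s at every successor {w, x, z}.
        At w: (~s -> q) | s is true.
        At x: (~s -> q) | s is true.
        At z: (~s -> q) | s is true.
      So []((~s -> q) | s) is true at x.
Satisfying worlds: {u, w, x, z, t}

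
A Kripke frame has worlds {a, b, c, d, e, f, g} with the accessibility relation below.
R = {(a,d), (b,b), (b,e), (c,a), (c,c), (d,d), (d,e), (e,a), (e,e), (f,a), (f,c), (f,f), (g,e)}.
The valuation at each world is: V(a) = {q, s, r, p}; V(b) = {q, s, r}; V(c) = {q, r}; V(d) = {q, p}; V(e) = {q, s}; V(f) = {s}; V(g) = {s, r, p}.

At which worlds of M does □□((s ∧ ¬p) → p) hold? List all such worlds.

Let φ = □□((s ∧ ¬p) → p). Evaluate φ at each world:
  a (successors {d}): φ is false.
  b (successors {b, e}): φ is false.
  c (successors {a, c}): φ is true.
  d (successors {d, e}): φ is false.
  e (successors {a, e}): φ is false.
  f (successors {a, c, f}): φ is false.
  g (successors {e}): φ is false.
For instance, at e:
  At e: □□((s ∧ ¬p) → p) requires □((s ∧ ¬p) → p) at every successor {a, e}.
    □((s ∧ ¬p) → p) fails at e, so □□((s ∧ ¬p) → p) is false at e.
      At e: □((s ∧ ¬p) → p) requires (s ∧ ¬p) → p at every successor {a, e}.
        (s ∧ ¬p) → p fails at e, so □((s ∧ ¬p) → p) is false at e.
Satisfying worlds: {c}

c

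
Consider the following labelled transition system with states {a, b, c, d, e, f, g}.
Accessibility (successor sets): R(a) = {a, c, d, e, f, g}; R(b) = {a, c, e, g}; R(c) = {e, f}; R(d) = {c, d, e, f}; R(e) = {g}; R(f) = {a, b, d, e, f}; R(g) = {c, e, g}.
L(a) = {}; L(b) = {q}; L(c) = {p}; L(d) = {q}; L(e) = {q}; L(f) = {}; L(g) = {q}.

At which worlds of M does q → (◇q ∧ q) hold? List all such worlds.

Recall that ◇ψ holds at a world iff ψ holds at some accessible world.
Let φ = q → (◇q ∧ q). Evaluate φ at each world:
  a (successors {a, c, d, e, f, g}): φ is true.
  b (successors {a, c, e, g}): φ is true.
  c (successors {e, f}): φ is true.
  d (successors {c, d, e, f}): φ is true.
  e (successors {g}): φ is true.
  f (successors {a, b, d, e, f}): φ is true.
  g (successors {c, e, g}): φ is true.
For instance, at a:
  At a: q is false, ◇q ∧ q is false, so q → (◇q ∧ q) is true.
    At a: ◇q is true, q is false, so ◇q ∧ q is false.
      At a: ◇q requires q at some successor in {a, c, d, e, f, g}.
        q holds at d, so ◇q is true at a.
Satisfying worlds: {a, b, c, d, e, f, g}

a, b, c, d, e, f, g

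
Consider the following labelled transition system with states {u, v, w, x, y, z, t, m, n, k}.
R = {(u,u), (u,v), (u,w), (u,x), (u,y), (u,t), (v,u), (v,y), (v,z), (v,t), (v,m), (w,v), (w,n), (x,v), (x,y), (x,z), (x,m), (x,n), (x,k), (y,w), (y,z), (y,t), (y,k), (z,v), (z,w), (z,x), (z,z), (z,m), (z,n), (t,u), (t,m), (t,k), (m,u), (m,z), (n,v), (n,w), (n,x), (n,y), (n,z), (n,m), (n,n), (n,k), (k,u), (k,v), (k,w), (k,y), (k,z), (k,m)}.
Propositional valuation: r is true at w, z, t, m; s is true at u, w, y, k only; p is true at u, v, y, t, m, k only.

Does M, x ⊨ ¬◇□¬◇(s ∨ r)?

Yes

At x: ◇□¬◇(s ∨ r) is false, so ¬◇□¬◇(s ∨ r) is true.
  At x: ◇□¬◇(s ∨ r) requires □¬◇(s ∨ r) at some successor in {v, y, z, m, n, k}.
    At v: □¬◇(s ∨ r) is false.
    At y: □¬◇(s ∨ r) is false.
    At z: □¬◇(s ∨ r) is false.
    At m: □¬◇(s ∨ r) is false.
    At n: □¬◇(s ∨ r) is false.
    At k: □¬◇(s ∨ r) is false.
  So ◇□¬◇(s ∨ r) is false at x.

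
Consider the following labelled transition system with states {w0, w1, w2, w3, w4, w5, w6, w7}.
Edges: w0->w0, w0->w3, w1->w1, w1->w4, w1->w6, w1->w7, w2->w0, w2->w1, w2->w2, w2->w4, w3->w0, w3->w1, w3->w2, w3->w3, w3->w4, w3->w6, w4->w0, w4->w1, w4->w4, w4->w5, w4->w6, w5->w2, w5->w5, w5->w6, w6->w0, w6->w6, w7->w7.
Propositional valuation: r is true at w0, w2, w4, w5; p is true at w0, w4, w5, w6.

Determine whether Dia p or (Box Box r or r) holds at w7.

No

Recall that Box ψ holds at a world iff ψ holds at every accessible world, and Dia ψ holds iff ψ holds at some accessible world.
At w7: Dia p is false, Box Box r or r is false, so Dia p or (Box Box r or r) is false.
  At w7: Dia p requires p at some successor in {w7}.
    At w7: p is false.
  So Dia p is false at w7.
  At w7: Box Box r is false, r is false, so Box Box r or r is false.
    At w7: Box Box r requires Box r at every successor {w7}.
      Box r fails at w7, so Box Box r is false at w7.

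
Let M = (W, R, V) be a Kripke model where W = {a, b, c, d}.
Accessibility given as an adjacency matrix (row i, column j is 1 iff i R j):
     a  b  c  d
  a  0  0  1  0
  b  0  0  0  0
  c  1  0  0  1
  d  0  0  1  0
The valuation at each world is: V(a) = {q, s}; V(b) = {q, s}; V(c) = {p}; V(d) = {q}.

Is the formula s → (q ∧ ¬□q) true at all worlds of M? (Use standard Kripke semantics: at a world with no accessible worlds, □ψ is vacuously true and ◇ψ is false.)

No

Recall that □ψ holds at a world iff ψ holds at every accessible world, and ◇ψ holds iff ψ holds at some accessible world.
Let φ = s → (q ∧ ¬□q). Evaluate φ at each world:
  a (successors {c}): φ is true.
  b (successors ∅): φ is false.
  c (successors {a, d}): φ is true.
  d (successors {c}): φ is true.
Detail at b (counterexample):
  At b: s is true, q ∧ ¬□q is false, so s → (q ∧ ¬□q) is false.
    At b: q is true, ¬□q is false, so q ∧ ¬□q is false.
      At b: □q is true, so ¬□q is false.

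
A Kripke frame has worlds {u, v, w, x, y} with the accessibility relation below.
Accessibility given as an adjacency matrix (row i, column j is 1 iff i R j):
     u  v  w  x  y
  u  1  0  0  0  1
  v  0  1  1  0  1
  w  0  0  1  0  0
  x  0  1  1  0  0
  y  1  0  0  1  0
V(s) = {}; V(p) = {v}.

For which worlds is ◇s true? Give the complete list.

Recall that ◇ψ holds at a world iff ψ holds at some accessible world.
Let φ = ◇s. Evaluate φ at each world:
  u (successors {u, y}): φ is false.
  v (successors {v, w, y}): φ is false.
  w (successors {w}): φ is false.
  x (successors {v, w}): φ is false.
  y (successors {u, x}): φ is false.
For instance, at w:
  At w: ◇s requires s at some successor in {w}.
    At w: s is false.
  So ◇s is false at w.
Satisfying worlds: none.

none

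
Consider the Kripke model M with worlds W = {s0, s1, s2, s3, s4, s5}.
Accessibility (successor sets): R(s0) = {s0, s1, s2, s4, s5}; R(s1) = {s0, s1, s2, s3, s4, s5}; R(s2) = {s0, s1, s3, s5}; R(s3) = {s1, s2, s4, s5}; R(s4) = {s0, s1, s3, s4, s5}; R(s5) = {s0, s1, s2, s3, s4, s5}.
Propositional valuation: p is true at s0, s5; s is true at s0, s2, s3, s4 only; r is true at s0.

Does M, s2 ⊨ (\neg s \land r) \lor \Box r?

At s2: \neg s \land r is false, \Box r is false, so (\neg s \land r) \lor \Box r is false.
  At s2: \Box r requires r at every successor {s0, s1, s3, s5}.
    r fails at s1, so \Box r is false at s2.

No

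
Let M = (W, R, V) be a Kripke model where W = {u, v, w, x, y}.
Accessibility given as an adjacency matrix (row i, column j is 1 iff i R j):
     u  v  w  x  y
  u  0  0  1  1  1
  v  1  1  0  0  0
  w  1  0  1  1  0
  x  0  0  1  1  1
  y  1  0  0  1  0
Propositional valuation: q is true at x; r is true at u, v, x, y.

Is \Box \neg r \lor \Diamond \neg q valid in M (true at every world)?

Let φ = \Box \neg r \lor \Diamond \neg q. Evaluate φ at each world:
  u (successors {w, x, y}): φ is true.
  v (successors {u, v}): φ is true.
  w (successors {u, w, x}): φ is true.
  x (successors {w, x, y}): φ is true.
  y (successors {u, x}): φ is true.
For instance, at x:
  At x: \Box \neg r is false, \Diamond \neg q is true, so \Box \neg r \lor \Diamond \neg q is true.
    At x: \Box \neg r requires \neg r at every successor {w, x, y}.
      \neg r fails at x, so \Box \neg r is false at x.
    At x: \Diamond \neg q requires \neg q at some successor in {w, x, y}.
      \neg q holds at w, so \Diamond \neg q is true at x.

Yes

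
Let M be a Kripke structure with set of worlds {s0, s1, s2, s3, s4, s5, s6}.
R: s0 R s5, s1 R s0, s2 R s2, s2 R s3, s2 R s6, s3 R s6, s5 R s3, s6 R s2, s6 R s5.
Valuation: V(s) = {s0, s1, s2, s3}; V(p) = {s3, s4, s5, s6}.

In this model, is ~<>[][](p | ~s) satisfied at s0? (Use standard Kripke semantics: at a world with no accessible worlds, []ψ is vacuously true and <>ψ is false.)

At s0: <>[][](p | ~s) is true, so ~<>[][](p | ~s) is false.
  At s0: <>[][](p | ~s) requires [][](p | ~s) at some successor in {s5}.
    [][](p | ~s) holds at s5, so <>[][](p | ~s) is true at s0.
      At s5: [][](p | ~s) requires [](p | ~s) at every successor {s3}.
        At s3: [](p | ~s) is true.
      So [][](p | ~s) is true at s5.

No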